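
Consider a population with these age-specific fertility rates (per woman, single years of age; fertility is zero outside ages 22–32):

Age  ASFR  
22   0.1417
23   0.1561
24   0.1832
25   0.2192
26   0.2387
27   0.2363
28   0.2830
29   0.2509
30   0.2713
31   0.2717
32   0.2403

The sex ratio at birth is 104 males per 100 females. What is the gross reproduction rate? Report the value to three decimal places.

Proportion female at birth = 100 / (100 + 104) = 0.49020.
Sum of ASFRs = 0.1417 + 0.1561 + 0.1832 + 0.2192 + 0.2387 + 0.2363 + 0.2830 + 0.2509 + 0.2713 + 0.2717 + 0.2403 = 2.4924
TFR = 2.4924
GRR = 0.49020 × 2.4924 = 1.22177

1.222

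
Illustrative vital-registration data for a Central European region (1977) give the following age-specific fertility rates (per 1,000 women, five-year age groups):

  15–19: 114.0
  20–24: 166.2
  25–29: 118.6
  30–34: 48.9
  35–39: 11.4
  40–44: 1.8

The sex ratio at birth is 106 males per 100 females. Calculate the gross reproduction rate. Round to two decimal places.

Proportion female at birth = 100 / (100 + 106) = 0.48544.
Sum of ASFRs = 114.0 + 166.2 + 118.6 + 48.9 + 11.4 + 1.8 = 460.9
TFR = 5 × 460.9 / 1000 = 2.3045
GRR = 0.48544 × 2.3045 = 1.11870

1.12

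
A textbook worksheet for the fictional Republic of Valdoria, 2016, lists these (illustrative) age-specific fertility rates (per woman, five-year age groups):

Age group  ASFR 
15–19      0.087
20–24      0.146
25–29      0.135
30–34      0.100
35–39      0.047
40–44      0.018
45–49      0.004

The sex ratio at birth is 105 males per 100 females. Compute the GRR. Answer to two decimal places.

1.31

Proportion female at birth = 100 / (100 + 105) = 0.48780.
Sum of ASFRs = 0.087 + 0.146 + 0.135 + 0.100 + 0.047 + 0.018 + 0.004 = 0.537
TFR = 5 × 0.537 = 2.685
GRR = 0.48780 × 2.685 = 1.30974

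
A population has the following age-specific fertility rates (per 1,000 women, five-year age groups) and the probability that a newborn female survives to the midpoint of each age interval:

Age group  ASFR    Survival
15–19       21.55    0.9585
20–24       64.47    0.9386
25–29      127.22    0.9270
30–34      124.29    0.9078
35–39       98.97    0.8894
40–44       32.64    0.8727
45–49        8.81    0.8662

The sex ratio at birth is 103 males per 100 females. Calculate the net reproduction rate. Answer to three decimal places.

Proportion female at birth = 100 / (100 + 103) = 0.49261.
Per-age-group product (5 × ASFR × survival probability):
  15–19: 5 × 21.55/1000 × 0.9585 = 0.10328
  20–24: 5 × 64.47/1000 × 0.9386 = 0.30256
  25–29: 5 × 127.22/1000 × 0.9270 = 0.58966
  30–34: 5 × 124.29/1000 × 0.9078 = 0.56415
  35–39: 5 × 98.97/1000 × 0.8894 = 0.44012
  40–44: 5 × 32.64/1000 × 0.8727 = 0.14242
  45–49: 5 × 8.81/1000 × 0.8662 = 0.03816
Sum = 2.18035
NRR = 0.49261 × 2.18035 = 1.07406

1.074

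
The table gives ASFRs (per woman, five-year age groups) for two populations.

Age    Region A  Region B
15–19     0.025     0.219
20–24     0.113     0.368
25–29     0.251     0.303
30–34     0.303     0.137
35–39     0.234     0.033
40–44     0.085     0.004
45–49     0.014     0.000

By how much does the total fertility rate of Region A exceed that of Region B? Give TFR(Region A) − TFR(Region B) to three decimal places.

-0.195

Region A:
  Sum of ASFRs = 0.025 + 0.113 + 0.251 + 0.303 + 0.234 + 0.085 + 0.014 = 1.025
  TFR = 5 × 1.025 = 5.125
Region B:
  Sum of ASFRs = 0.219 + 0.368 + 0.303 + 0.137 + 0.033 + 0.004 + 0.000 = 1.064
  TFR = 5 × 1.064 = 5.32
Difference = 5.125 − 5.32 = -0.195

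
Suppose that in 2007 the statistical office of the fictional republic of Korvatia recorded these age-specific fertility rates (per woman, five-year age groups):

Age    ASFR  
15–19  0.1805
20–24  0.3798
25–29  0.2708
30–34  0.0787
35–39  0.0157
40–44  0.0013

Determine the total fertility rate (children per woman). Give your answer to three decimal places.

4.634

Sum of ASFRs = 0.1805 + 0.3798 + 0.2708 + 0.0787 + 0.0157 + 0.0013 = 0.9268
TFR = 5 × 0.9268 = 4.634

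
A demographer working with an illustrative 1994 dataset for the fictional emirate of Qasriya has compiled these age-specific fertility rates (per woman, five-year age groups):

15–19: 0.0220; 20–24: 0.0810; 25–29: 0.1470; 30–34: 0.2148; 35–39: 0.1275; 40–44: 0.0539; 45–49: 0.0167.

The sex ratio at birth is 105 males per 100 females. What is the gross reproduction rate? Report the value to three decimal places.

Proportion female at birth = 100 / (100 + 105) = 0.48780.
Sum of ASFRs = 0.0220 + 0.0810 + 0.1470 + 0.2148 + 0.1275 + 0.0539 + 0.0167 = 0.6629
TFR = 5 × 0.6629 = 3.3145
GRR = 0.48780 × 3.3145 = 1.61681

1.617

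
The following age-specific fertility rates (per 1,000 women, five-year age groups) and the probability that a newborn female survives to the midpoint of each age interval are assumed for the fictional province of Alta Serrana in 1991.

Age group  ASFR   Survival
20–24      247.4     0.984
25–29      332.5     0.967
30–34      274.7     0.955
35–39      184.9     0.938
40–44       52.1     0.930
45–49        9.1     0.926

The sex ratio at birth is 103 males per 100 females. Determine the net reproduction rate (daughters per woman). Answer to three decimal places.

Proportion female at birth = 100 / (100 + 103) = 0.49261.
Survival-weighted fertility by age (5·fₓ·Sₓ):
  20–24: 5 × 247.4/1000 × 0.984 = 1.21721
  25–29: 5 × 332.5/1000 × 0.967 = 1.60764
  30–34: 5 × 274.7/1000 × 0.955 = 1.31169
  35–39: 5 × 184.9/1000 × 0.938 = 0.86718
  40–44: 5 × 52.1/1000 × 0.930 = 0.24227
  45–49: 5 × 9.1/1000 × 0.926 = 0.04213
Sum = 5.28812
NRR = 0.49261 × 5.28812 = 2.60498

2.605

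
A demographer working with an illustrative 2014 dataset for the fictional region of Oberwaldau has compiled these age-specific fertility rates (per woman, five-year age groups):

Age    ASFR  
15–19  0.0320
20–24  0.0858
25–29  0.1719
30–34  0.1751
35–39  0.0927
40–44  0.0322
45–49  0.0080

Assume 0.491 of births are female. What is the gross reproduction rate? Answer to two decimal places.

Proportion female at birth = 0.491.
Sum of ASFRs = 0.0320 + 0.0858 + 0.1719 + 0.1751 + 0.0927 + 0.0322 + 0.0080 = 0.5977
TFR = 5 × 0.5977 = 2.9885
GRR = 0.491 × 2.9885 = 1.46735

1.47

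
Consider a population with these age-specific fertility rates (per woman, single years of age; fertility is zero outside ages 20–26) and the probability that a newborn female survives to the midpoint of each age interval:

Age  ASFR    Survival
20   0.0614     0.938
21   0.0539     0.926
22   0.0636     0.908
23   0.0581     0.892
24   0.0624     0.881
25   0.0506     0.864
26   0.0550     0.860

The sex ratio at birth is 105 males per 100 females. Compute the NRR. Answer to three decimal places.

0.177

Proportion female at birth = 100 / (100 + 105) = 0.48780.
Per-age-group product (1 × ASFR × survival probability):
  20: 1 × 0.0614 × 0.938 = 0.05759
  21: 1 × 0.0539 × 0.926 = 0.04991
  22: 1 × 0.0636 × 0.908 = 0.05775
  23: 1 × 0.0581 × 0.892 = 0.05183
  24: 1 × 0.0624 × 0.881 = 0.05497
  25: 1 × 0.0506 × 0.864 = 0.04372
  26: 1 × 0.0550 × 0.860 = 0.04730
Sum = 0.36307
NRR = 0.48780 × 0.36307 = 0.17711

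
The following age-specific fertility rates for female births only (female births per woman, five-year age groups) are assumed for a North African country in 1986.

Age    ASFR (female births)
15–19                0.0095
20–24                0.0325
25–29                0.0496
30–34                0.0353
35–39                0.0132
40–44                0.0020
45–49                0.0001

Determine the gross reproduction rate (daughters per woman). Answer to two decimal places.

0.71

Sum of female ASFRs = 0.0095 + 0.0325 + 0.0496 + 0.0353 + 0.0132 + 0.0020 + 0.0001 = 0.1422
GRR = 5 × 0.1422 = 0.711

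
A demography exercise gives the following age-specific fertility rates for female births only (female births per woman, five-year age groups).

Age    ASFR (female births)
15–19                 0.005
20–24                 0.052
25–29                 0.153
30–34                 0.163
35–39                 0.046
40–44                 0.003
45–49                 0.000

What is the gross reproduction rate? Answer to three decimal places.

2.110

Sum of female ASFRs = 0.005 + 0.052 + 0.153 + 0.163 + 0.046 + 0.003 + 0.000 = 0.422
GRR = 5 × 0.422 = 2.11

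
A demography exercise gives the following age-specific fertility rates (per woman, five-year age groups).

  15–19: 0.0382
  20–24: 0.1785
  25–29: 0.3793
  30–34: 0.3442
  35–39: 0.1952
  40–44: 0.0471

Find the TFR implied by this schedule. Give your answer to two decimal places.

Sum of ASFRs = 0.0382 + 0.1785 + 0.3793 + 0.3442 + 0.1952 + 0.0471 = 1.1825
TFR = 5 × 1.1825 = 5.9125

5.91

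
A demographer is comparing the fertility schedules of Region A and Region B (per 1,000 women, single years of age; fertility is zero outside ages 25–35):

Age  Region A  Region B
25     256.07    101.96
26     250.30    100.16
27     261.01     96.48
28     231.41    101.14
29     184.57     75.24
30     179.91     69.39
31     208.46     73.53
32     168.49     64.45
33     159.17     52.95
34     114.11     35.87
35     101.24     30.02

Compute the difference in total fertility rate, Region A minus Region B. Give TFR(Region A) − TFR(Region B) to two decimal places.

Region A:
  Sum of ASFRs = 256.07 + 250.30 + 261.01 + 231.41 + 184.57 + 179.91 + 208.46 + 168.49 + 159.17 + 114.11 + 101.24 = 2114.74
  TFR = 2114.74 / 1000 = 2.11474
Region B:
  Sum of ASFRs = 101.96 + 100.16 + 96.48 + 101.14 + 75.24 + 69.39 + 73.53 + 64.45 + 52.95 + 35.87 + 30.02 = 801.19
  TFR = 801.19 / 1000 = 0.80119
Difference = 2.11474 − 0.80119 = 1.31355

1.31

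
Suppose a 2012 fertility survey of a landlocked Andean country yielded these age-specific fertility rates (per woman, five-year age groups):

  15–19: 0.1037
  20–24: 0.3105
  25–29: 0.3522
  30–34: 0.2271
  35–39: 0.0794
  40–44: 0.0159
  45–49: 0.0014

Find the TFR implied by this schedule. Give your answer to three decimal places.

Sum of ASFRs = 0.1037 + 0.3105 + 0.3522 + 0.2271 + 0.0794 + 0.0159 + 0.0014 = 1.0902
TFR = 5 × 1.0902 = 5.451

5.451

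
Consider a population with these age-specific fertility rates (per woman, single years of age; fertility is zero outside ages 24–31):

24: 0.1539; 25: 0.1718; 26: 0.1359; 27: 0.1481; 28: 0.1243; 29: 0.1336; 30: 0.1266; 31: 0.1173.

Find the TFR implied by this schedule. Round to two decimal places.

1.11

Sum of ASFRs = 0.1539 + 0.1718 + 0.1359 + 0.1481 + 0.1243 + 0.1336 + 0.1266 + 0.1173 = 1.1115
TFR = 1.1115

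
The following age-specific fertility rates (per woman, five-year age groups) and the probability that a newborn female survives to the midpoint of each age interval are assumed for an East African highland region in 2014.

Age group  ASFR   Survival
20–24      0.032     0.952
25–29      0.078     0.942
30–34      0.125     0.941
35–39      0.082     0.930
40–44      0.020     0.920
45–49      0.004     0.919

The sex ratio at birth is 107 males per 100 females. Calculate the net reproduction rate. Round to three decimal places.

0.773

Proportion female at birth = 100 / (100 + 107) = 0.48309.
Per-age-group product (5 × ASFR × survival probability):
  20–24: 5 × 0.032 × 0.952 = 0.15232
  25–29: 5 × 0.078 × 0.942 = 0.36738
  30–34: 5 × 0.125 × 0.941 = 0.58813
  35–39: 5 × 0.082 × 0.930 = 0.38130
  40–44: 5 × 0.020 × 0.920 = 0.09200
  45–49: 5 × 0.004 × 0.919 = 0.01838
Sum = 1.59951
NRR = 0.48309 × 1.59951 = 0.77271
With NRR below 1 the population is below replacement fertility.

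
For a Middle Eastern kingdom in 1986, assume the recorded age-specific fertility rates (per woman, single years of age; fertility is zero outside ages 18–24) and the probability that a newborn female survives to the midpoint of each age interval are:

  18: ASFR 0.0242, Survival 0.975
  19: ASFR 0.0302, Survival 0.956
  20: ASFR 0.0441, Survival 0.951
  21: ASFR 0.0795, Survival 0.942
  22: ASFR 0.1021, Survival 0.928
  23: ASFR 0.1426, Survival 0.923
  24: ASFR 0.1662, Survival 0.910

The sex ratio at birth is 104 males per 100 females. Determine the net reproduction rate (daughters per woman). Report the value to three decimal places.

Proportion female at birth = 100 / (100 + 104) = 0.49020.
Per-age-group product (1 × ASFR × survival probability):
  18: 1 × 0.0242 × 0.975 = 0.02360
  19: 1 × 0.0302 × 0.956 = 0.02887
  20: 1 × 0.0441 × 0.951 = 0.04194
  21: 1 × 0.0795 × 0.942 = 0.07489
  22: 1 × 0.1021 × 0.928 = 0.09475
  23: 1 × 0.1426 × 0.923 = 0.13162
  24: 1 × 0.1662 × 0.910 = 0.15124
Sum = 0.54691
NRR = 0.49020 × 0.54691 = 0.26810

0.268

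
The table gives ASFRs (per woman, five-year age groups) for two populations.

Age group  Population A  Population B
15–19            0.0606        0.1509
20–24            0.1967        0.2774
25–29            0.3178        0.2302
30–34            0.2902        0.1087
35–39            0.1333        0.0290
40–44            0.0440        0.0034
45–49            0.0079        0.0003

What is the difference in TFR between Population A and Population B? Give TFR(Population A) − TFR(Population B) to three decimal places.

Population A:
  Sum of ASFRs = 0.0606 + 0.1967 + 0.3178 + 0.2902 + 0.1333 + 0.0440 + 0.0079 = 1.0505
  TFR = 5 × 1.0505 = 5.2525
Population B:
  Sum of ASFRs = 0.1509 + 0.2774 + 0.2302 + 0.1087 + 0.0290 + 0.0034 + 0.0003 = 0.7999
  TFR = 5 × 0.7999 = 3.9995
Difference = 5.2525 − 3.9995 = 1.253

1.253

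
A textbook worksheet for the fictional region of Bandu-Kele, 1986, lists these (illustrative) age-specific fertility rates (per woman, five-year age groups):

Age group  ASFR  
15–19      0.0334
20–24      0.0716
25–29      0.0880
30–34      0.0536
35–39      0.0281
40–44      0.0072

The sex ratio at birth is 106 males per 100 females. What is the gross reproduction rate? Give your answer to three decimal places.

Proportion female at birth = 100 / (100 + 106) = 0.48544.
Sum of ASFRs = 0.0334 + 0.0716 + 0.0880 + 0.0536 + 0.0281 + 0.0072 = 0.2819
TFR = 5 × 0.2819 = 1.4095
GRR = 0.48544 × 1.4095 = 0.68423

0.684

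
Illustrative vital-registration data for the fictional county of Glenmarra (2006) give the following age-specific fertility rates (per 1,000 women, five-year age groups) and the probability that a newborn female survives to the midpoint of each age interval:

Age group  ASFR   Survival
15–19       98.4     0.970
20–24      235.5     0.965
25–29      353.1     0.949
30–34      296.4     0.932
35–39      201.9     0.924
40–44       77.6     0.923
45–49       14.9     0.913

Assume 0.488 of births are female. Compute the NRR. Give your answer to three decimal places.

2.942

Proportion female at birth = 0.488.
Each age group contributes 5 × ASFR × survival:
  15–19: 5 × 98.4/1000 × 0.970 = 0.47724
  20–24: 5 × 235.5/1000 × 0.965 = 1.13629
  25–29: 5 × 353.1/1000 × 0.949 = 1.67546
  30–34: 5 × 296.4/1000 × 0.932 = 1.38122
  35–39: 5 × 201.9/1000 × 0.924 = 0.93278
  40–44: 5 × 77.6/1000 × 0.923 = 0.35812
  45–49: 5 × 14.9/1000 × 0.913 = 0.06802
Sum = 6.02913
NRR = 0.488 × 6.02913 = 2.94222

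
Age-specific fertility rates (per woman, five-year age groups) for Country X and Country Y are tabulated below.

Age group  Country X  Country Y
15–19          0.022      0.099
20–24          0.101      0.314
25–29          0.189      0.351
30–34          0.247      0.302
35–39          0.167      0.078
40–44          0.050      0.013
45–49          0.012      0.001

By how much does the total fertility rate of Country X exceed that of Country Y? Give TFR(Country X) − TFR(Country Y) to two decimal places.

Country X:
  Sum of ASFRs = 0.022 + 0.101 + 0.189 + 0.247 + 0.167 + 0.050 + 0.012 = 0.788
  TFR = 5 × 0.788 = 3.94
Country Y:
  Sum of ASFRs = 0.099 + 0.314 + 0.351 + 0.302 + 0.078 + 0.013 + 0.001 = 1.158
  TFR = 5 × 1.158 = 5.79
Difference = 3.94 − 5.79 = -1.85

-1.85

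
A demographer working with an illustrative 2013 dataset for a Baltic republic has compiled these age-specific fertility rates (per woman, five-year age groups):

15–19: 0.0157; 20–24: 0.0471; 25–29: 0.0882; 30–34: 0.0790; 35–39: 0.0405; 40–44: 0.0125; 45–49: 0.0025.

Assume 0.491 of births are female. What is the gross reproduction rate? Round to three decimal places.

0.701

Proportion female at birth = 0.491.
Sum of ASFRs = 0.0157 + 0.0471 + 0.0882 + 0.0790 + 0.0405 + 0.0125 + 0.0025 = 0.2855
TFR = 5 × 0.2855 = 1.4275
GRR = 0.491 × 1.4275 = 0.70090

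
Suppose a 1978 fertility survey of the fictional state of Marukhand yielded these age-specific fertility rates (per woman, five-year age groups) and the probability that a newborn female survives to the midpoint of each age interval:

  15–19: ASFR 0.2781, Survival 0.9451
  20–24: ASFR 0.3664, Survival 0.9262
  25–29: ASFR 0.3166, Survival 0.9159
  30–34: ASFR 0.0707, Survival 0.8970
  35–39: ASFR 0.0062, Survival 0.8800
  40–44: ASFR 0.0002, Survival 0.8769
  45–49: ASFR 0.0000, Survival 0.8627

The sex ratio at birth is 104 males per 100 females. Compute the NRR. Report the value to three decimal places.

Proportion female at birth = 100 / (100 + 104) = 0.49020.
Survival-weighted fertility by age (5·fₓ·Sₓ):
  15–19: 5 × 0.2781 × 0.9451 = 1.31416
  20–24: 5 × 0.3664 × 0.9262 = 1.69680
  25–29: 5 × 0.3166 × 0.9159 = 1.44987
  30–34: 5 × 0.0707 × 0.8970 = 0.31709
  35–39: 5 × 0.0062 × 0.8800 = 0.02728
  40–44: 5 × 0.0002 × 0.8769 = 0.00088
  45–49: 5 × 0.0000 × 0.8627 = 0.00000
Sum = 4.80608
NRR = 0.49020 × 4.80608 = 2.35594
With NRR above 1 the population is above replacement fertility.

2.356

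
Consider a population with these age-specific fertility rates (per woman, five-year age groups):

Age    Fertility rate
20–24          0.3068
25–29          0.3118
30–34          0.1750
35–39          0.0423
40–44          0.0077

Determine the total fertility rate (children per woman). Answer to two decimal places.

4.22

Sum of ASFRs = 0.3068 + 0.3118 + 0.1750 + 0.0423 + 0.0077 = 0.8436
TFR = 5 × 0.8436 = 4.218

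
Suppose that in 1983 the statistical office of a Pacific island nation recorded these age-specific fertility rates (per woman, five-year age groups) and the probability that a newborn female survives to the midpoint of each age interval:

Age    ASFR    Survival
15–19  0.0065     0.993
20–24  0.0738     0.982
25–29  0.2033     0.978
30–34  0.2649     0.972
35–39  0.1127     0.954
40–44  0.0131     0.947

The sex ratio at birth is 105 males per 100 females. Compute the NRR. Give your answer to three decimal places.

Proportion female at birth = 100 / (100 + 105) = 0.48780.
Survival-weighted fertility by age (5·fₓ·Sₓ):
  15–19: 5 × 0.0065 × 0.993 = 0.03227
  20–24: 5 × 0.0738 × 0.982 = 0.36236
  25–29: 5 × 0.2033 × 0.978 = 0.99414
  30–34: 5 × 0.2649 × 0.972 = 1.28741
  35–39: 5 × 0.1127 × 0.954 = 0.53758
  40–44: 5 × 0.0131 × 0.947 = 0.06203
Sum = 3.27579
NRR = 0.48780 × 3.27579 = 1.59793

1.598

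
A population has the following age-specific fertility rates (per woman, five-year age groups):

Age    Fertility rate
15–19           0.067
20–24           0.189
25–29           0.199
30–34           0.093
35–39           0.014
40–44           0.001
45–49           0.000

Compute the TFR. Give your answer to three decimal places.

2.815

Sum of ASFRs = 0.067 + 0.189 + 0.199 + 0.093 + 0.014 + 0.001 + 0.000 = 0.563
TFR = 5 × 0.563 = 2.815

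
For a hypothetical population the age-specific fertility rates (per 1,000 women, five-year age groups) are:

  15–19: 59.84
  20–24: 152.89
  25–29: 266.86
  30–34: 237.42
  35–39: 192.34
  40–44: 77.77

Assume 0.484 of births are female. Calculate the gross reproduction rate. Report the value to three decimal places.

2.389

Proportion female at birth = 0.484.
Sum of ASFRs = 59.84 + 152.89 + 266.86 + 237.42 + 192.34 + 77.77 = 987.12
TFR = 5 × 987.12 / 1000 = 4.9356
GRR = 0.484 × 4.9356 = 2.38883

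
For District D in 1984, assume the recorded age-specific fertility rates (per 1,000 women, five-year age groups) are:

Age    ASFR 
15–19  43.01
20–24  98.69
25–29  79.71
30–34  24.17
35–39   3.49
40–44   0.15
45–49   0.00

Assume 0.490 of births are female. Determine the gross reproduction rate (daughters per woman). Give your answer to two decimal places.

0.61

Proportion female at birth = 0.490.
Sum of ASFRs = 43.01 + 98.69 + 79.71 + 24.17 + 3.49 + 0.15 + 0.00 = 249.22
TFR = 5 × 249.22 / 1000 = 1.2461
GRR = 0.490 × 1.2461 = 0.61059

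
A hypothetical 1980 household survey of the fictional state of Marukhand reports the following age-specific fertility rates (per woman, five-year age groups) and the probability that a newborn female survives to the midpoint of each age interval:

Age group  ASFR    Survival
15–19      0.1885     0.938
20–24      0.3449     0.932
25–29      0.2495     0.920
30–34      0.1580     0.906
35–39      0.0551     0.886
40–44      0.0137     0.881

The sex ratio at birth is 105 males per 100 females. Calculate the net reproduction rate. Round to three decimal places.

2.273

Proportion female at birth = 100 / (100 + 105) = 0.48780.
Each age group contributes 5 × ASFR × survival:
  15–19: 5 × 0.1885 × 0.938 = 0.88407
  20–24: 5 × 0.3449 × 0.932 = 1.60723
  25–29: 5 × 0.2495 × 0.920 = 1.14770
  30–34: 5 × 0.1580 × 0.906 = 0.71574
  35–39: 5 × 0.0551 × 0.886 = 0.24409
  40–44: 5 × 0.0137 × 0.881 = 0.06035
Sum = 4.65918
NRR = 0.48780 × 4.65918 = 2.27275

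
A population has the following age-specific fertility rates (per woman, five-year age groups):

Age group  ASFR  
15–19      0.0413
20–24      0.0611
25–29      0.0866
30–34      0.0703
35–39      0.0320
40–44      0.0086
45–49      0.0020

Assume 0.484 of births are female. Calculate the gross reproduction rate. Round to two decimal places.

Proportion female at birth = 0.484.
Sum of ASFRs = 0.0413 + 0.0611 + 0.0866 + 0.0703 + 0.0320 + 0.0086 + 0.0020 = 0.3019
TFR = 5 × 0.3019 = 1.5095
GRR = 0.484 × 1.5095 = 0.73060

0.73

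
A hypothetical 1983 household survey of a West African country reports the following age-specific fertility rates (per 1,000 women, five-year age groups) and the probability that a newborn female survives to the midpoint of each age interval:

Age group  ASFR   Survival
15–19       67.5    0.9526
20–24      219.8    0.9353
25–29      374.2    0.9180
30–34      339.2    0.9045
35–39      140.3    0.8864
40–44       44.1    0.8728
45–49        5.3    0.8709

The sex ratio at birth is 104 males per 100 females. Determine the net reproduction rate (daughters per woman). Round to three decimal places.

Proportion female at birth = 100 / (100 + 104) = 0.49020.
Weighting each age-specific rate by interval width and survival:
  15–19: 5 × 67.5/1000 × 0.9526 = 0.32150
  20–24: 5 × 219.8/1000 × 0.9353 = 1.02789
  25–29: 5 × 374.2/1000 × 0.9180 = 1.71758
  30–34: 5 × 339.2/1000 × 0.9045 = 1.53403
  35–39: 5 × 140.3/1000 × 0.8864 = 0.62181
  40–44: 5 × 44.1/1000 × 0.8728 = 0.19245
  45–49: 5 × 5.3/1000 × 0.8709 = 0.02308
Sum = 5.43834
NRR = 0.49020 × 5.43834 = 2.66587
With NRR above 1 the population is above replacement fertility.

2.666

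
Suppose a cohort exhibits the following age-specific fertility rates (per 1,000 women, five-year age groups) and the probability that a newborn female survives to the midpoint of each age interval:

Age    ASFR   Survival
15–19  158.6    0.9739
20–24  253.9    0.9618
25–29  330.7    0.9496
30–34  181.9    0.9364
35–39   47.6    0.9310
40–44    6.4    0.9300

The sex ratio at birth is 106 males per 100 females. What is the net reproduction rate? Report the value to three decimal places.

2.265

Proportion female at birth = 100 / (100 + 106) = 0.48544.
Each age group contributes 5 × ASFR × survival:
  15–19: 5 × 158.6/1000 × 0.9739 = 0.77230
  20–24: 5 × 253.9/1000 × 0.9618 = 1.22101
  25–29: 5 × 330.7/1000 × 0.9496 = 1.57016
  30–34: 5 × 181.9/1000 × 0.9364 = 0.85166
  35–39: 5 × 47.6/1000 × 0.9310 = 0.22158
  40–44: 5 × 6.4/1000 × 0.9300 = 0.02976
Sum = 4.66647
NRR = 0.48544 × 4.66647 = 2.26529
NRR > 1, so each generation more than replaces itself.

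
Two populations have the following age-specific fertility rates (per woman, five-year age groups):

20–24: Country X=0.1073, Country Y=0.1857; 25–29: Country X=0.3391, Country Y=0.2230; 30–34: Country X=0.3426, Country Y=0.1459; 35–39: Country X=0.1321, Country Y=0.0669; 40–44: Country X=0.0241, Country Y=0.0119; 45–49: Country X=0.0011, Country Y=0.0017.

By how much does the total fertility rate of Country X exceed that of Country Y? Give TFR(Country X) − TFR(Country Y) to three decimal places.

Country X:
  Sum of ASFRs = 0.1073 + 0.3391 + 0.3426 + 0.1321 + 0.0241 + 0.0011 = 0.9463
  TFR = 5 × 0.9463 = 4.7315
Country Y:
  Sum of ASFRs = 0.1857 + 0.2230 + 0.1459 + 0.0669 + 0.0119 + 0.0017 = 0.6351
  TFR = 5 × 0.6351 = 3.1755
Difference = 4.7315 − 3.1755 = 1.556

1.556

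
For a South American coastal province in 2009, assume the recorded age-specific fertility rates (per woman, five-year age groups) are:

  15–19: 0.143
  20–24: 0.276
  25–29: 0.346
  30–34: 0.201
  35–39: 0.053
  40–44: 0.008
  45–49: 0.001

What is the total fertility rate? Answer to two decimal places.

5.14

Sum of ASFRs = 0.143 + 0.276 + 0.346 + 0.201 + 0.053 + 0.008 + 0.001 = 1.028
TFR = 5 × 1.028 = 5.14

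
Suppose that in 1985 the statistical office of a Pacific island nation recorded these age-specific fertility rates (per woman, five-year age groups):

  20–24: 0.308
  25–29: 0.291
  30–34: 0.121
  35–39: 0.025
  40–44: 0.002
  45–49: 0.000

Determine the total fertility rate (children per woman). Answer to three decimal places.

3.735

Sum of ASFRs = 0.308 + 0.291 + 0.121 + 0.025 + 0.002 + 0.000 = 0.747
TFR = 5 × 0.747 = 3.735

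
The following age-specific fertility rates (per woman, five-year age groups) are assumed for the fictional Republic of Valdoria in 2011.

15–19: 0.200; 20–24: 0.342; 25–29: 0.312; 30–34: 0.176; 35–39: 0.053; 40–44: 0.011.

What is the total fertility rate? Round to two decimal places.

5.47

Sum of ASFRs = 0.200 + 0.342 + 0.312 + 0.176 + 0.053 + 0.011 = 1.094
TFR = 5 × 1.094 = 5.47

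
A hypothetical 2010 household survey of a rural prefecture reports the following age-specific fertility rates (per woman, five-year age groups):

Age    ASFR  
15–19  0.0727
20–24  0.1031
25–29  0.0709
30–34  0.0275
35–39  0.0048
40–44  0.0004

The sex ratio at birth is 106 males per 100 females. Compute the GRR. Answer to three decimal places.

0.678

Proportion female at birth = 100 / (100 + 106) = 0.48544.
Sum of ASFRs = 0.0727 + 0.1031 + 0.0709 + 0.0275 + 0.0048 + 0.0004 = 0.2794
TFR = 5 × 0.2794 = 1.397
GRR = 0.48544 × 1.397 = 0.67816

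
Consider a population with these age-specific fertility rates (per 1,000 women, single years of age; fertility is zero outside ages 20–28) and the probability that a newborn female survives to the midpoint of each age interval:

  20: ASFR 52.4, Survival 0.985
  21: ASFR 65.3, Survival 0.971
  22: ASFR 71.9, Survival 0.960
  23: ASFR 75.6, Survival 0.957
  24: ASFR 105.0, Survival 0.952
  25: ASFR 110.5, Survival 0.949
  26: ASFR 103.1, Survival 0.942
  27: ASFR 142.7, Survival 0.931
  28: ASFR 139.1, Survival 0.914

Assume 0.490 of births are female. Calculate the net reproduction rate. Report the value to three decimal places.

0.401

Proportion female at birth = 0.490.
Per-age-group product (1 × ASFR × survival probability):
  20: 1 × 52.4/1000 × 0.985 = 0.05161
  21: 1 × 65.3/1000 × 0.971 = 0.06341
  22: 1 × 71.9/1000 × 0.960 = 0.06902
  23: 1 × 75.6/1000 × 0.957 = 0.07235
  24: 1 × 105.0/1000 × 0.952 = 0.09996
  25: 1 × 110.5/1000 × 0.949 = 0.10486
  26: 1 × 103.1/1000 × 0.942 = 0.09712
  27: 1 × 142.7/1000 × 0.931 = 0.13285
  28: 1 × 139.1/1000 × 0.914 = 0.12714
Sum = 0.81832
NRR = 0.490 × 0.81832 = 0.40098
An NRR under 1 implies long-run decline under these rates.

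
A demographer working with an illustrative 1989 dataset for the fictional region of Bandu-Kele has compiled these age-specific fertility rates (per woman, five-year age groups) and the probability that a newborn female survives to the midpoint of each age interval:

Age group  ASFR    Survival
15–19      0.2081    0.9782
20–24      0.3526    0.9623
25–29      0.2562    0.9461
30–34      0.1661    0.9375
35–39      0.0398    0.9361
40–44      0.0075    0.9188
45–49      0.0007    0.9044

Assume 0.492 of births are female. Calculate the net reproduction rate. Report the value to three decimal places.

2.425

Proportion female at birth = 0.492.
Each age group contributes 5 × ASFR × survival:
  15–19: 5 × 0.2081 × 0.9782 = 1.01782
  20–24: 5 × 0.3526 × 0.9623 = 1.69653
  25–29: 5 × 0.2562 × 0.9461 = 1.21195
  30–34: 5 × 0.1661 × 0.9375 = 0.77859
  35–39: 5 × 0.0398 × 0.9361 = 0.18628
  40–44: 5 × 0.0075 × 0.9188 = 0.03446
  45–49: 5 × 0.0007 × 0.9044 = 0.00317
Sum = 4.92880
NRR = 0.492 × 4.92880 = 2.42497
An NRR exceeding 1 indicates intrinsic growth under these rates.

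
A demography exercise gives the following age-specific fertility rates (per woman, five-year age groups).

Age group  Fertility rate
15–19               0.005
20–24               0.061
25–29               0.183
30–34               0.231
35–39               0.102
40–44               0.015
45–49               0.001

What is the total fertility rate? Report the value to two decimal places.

Sum of ASFRs = 0.005 + 0.061 + 0.183 + 0.231 + 0.102 + 0.015 + 0.001 = 0.598
TFR = 5 × 0.598 = 2.99

2.99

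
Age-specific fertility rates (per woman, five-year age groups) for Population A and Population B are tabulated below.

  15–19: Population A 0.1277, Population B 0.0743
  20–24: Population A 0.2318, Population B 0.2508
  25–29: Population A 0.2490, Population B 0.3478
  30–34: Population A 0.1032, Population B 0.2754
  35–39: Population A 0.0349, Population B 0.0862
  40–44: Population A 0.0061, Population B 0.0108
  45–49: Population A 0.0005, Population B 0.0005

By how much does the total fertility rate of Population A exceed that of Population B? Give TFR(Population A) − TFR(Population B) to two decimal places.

-1.46

Population A:
  Sum of ASFRs = 0.1277 + 0.2318 + 0.2490 + 0.1032 + 0.0349 + 0.0061 + 0.0005 = 0.7532
  TFR = 5 × 0.7532 = 3.766
Population B:
  Sum of ASFRs = 0.0743 + 0.2508 + 0.3478 + 0.2754 + 0.0862 + 0.0108 + 0.0005 = 1.0458
  TFR = 5 × 1.0458 = 5.229
Difference = 3.766 − 5.229 = -1.463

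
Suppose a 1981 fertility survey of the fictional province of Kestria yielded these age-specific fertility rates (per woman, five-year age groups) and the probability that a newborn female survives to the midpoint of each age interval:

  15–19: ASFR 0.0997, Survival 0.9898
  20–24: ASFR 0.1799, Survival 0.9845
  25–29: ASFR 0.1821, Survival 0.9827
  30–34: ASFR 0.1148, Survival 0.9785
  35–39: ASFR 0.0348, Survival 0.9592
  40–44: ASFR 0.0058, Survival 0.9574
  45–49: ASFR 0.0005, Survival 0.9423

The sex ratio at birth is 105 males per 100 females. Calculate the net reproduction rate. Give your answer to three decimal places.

1.479

Proportion female at birth = 100 / (100 + 105) = 0.48780.
Weighting each age-specific rate by interval width and survival:
  15–19: 5 × 0.0997 × 0.9898 = 0.49342
  20–24: 5 × 0.1799 × 0.9845 = 0.88556
  25–29: 5 × 0.1821 × 0.9827 = 0.89475
  30–34: 5 × 0.1148 × 0.9785 = 0.56166
  35–39: 5 × 0.0348 × 0.9592 = 0.16690
  40–44: 5 × 0.0058 × 0.9574 = 0.02776
  45–49: 5 × 0.0005 × 0.9423 = 0.00236
Sum = 3.03241
NRR = 0.48780 × 3.03241 = 1.47921
An NRR exceeding 1 indicates intrinsic growth under these rates.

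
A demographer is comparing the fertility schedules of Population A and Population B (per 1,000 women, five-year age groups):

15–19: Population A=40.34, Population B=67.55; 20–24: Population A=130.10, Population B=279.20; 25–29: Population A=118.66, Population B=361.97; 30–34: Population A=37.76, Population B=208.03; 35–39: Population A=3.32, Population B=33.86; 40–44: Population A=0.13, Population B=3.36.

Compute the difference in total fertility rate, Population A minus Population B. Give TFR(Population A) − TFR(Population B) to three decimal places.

-3.118

Population A:
  Sum of ASFRs = 40.34 + 130.10 + 118.66 + 37.76 + 3.32 + 0.13 = 330.31
  TFR = 5 × 330.31 / 1000 = 1.65155
Population B:
  Sum of ASFRs = 67.55 + 279.20 + 361.97 + 208.03 + 33.86 + 3.36 = 953.97
  TFR = 5 × 953.97 / 1000 = 4.76985
Difference = 1.65155 − 4.76985 = -3.1183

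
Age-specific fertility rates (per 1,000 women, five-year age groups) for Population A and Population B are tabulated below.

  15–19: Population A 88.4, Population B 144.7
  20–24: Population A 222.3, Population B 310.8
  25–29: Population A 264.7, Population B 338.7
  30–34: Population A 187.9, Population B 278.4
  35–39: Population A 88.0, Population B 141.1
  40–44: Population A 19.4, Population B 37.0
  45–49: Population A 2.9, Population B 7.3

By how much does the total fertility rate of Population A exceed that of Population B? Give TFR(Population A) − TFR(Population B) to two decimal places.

Population A:
  Sum of ASFRs = 88.4 + 222.3 + 264.7 + 187.9 + 88.0 + 19.4 + 2.9 = 873.6
  TFR = 5 × 873.6 / 1000 = 4.368
Population B:
  Sum of ASFRs = 144.7 + 310.8 + 338.7 + 278.4 + 141.1 + 37.0 + 7.3 = 1258.0
  TFR = 5 × 1258.0 / 1000 = 6.29
Difference = 4.368 − 6.29 = -1.922

-1.92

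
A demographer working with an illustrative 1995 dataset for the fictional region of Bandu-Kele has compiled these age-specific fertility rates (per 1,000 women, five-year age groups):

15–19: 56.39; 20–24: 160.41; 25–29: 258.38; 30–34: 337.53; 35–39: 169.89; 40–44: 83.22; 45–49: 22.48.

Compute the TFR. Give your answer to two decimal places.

Sum of ASFRs = 56.39 + 160.41 + 258.38 + 337.53 + 169.89 + 83.22 + 22.48 = 1088.30
TFR = 5 × 1088.30 / 1000 = 5.4415

5.44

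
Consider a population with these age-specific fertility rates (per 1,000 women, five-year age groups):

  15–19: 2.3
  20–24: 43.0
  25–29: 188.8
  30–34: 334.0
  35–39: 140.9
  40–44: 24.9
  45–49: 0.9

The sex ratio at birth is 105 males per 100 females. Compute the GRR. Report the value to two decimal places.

Proportion female at birth = 100 / (100 + 105) = 0.48780.
Sum of ASFRs = 2.3 + 43.0 + 188.8 + 334.0 + 140.9 + 24.9 + 0.9 = 734.8
TFR = 5 × 734.8 / 1000 = 3.674
GRR = 0.48780 × 3.674 = 1.79218

1.79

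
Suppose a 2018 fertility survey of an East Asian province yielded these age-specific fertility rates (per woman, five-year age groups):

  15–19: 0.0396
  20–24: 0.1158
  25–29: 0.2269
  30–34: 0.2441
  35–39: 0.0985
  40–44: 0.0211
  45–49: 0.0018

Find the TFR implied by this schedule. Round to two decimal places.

Sum of ASFRs = 0.0396 + 0.1158 + 0.2269 + 0.2441 + 0.0985 + 0.0211 + 0.0018 = 0.7478
TFR = 5 × 0.7478 = 3.739

3.74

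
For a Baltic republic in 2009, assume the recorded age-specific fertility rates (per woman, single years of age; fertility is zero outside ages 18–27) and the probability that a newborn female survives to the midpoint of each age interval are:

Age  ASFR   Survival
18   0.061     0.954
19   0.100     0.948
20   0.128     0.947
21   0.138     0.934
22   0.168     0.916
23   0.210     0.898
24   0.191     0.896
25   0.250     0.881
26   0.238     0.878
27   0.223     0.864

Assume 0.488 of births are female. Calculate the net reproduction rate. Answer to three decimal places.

0.751

Proportion female at birth = 0.488.
Survival-weighted fertility by age (1·fₓ·Sₓ):
  18: 1 × 0.061 × 0.954 = 0.05819
  19: 1 × 0.100 × 0.948 = 0.09480
  20: 1 × 0.128 × 0.947 = 0.12122
  21: 1 × 0.138 × 0.934 = 0.12889
  22: 1 × 0.168 × 0.916 = 0.15389
  23: 1 × 0.210 × 0.898 = 0.18858
  24: 1 × 0.191 × 0.896 = 0.17114
  25: 1 × 0.250 × 0.881 = 0.22025
  26: 1 × 0.238 × 0.878 = 0.20896
  27: 1 × 0.223 × 0.864 = 0.19267
Sum = 1.53859
NRR = 0.488 × 1.53859 = 0.75083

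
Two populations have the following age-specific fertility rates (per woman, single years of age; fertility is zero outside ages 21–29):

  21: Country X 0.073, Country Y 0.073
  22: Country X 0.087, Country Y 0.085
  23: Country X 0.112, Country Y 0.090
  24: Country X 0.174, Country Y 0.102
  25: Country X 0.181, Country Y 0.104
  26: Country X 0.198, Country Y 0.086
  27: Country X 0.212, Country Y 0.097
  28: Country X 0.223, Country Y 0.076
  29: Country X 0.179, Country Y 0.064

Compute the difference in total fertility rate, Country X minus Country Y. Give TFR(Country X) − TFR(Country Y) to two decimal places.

Country X:
  Sum of ASFRs = 0.073 + 0.087 + 0.112 + 0.174 + 0.181 + 0.198 + 0.212 + 0.223 + 0.179 = 1.439
  TFR = 1.439
Country Y:
  Sum of ASFRs = 0.073 + 0.085 + 0.090 + 0.102 + 0.104 + 0.086 + 0.097 + 0.076 + 0.064 = 0.777
  TFR = 0.777
Difference = 1.439 − 0.777 = 0.662

0.66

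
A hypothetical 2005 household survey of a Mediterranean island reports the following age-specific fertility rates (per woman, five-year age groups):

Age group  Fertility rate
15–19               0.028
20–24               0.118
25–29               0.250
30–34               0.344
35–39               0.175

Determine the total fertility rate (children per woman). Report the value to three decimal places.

Sum of ASFRs = 0.028 + 0.118 + 0.250 + 0.344 + 0.175 = 0.915
TFR = 5 × 0.915 = 4.575

4.575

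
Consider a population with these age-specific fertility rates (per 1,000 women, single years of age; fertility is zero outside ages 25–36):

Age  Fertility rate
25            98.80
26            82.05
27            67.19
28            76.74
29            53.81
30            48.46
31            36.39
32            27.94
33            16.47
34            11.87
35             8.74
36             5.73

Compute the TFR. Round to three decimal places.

Sum of ASFRs = 98.80 + 82.05 + 67.19 + 76.74 + 53.81 + 48.46 + 36.39 + 27.94 + 16.47 + 11.87 + 8.74 + 5.73 = 534.19
TFR = 534.19 / 1000 = 0.53419

0.534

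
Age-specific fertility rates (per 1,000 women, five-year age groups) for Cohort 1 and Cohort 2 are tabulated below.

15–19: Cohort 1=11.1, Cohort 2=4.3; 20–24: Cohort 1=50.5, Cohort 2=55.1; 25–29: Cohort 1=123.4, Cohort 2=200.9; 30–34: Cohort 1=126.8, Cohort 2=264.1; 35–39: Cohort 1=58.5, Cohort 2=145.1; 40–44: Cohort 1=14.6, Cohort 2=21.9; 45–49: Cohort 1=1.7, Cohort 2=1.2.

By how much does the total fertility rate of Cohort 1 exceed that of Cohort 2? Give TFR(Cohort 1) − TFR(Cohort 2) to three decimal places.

Cohort 1:
  Sum of ASFRs = 11.1 + 50.5 + 123.4 + 126.8 + 58.5 + 14.6 + 1.7 = 386.6
  TFR = 5 × 386.6 / 1000 = 1.933
Cohort 2:
  Sum of ASFRs = 4.3 + 55.1 + 200.9 + 264.1 + 145.1 + 21.9 + 1.2 = 692.6
  TFR = 5 × 692.6 / 1000 = 3.463
Difference = 1.933 − 3.463 = -1.53

-1.530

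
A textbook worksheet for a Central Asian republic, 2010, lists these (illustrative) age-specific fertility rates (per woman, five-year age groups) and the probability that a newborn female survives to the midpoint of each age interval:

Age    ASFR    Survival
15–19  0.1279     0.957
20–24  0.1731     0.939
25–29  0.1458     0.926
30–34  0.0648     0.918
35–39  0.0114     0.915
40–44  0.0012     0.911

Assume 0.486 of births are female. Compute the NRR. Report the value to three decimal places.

1.193

Proportion female at birth = 0.486.
Weighting each age-specific rate by interval width and survival:
  15–19: 5 × 0.1279 × 0.957 = 0.61200
  20–24: 5 × 0.1731 × 0.939 = 0.81270
  25–29: 5 × 0.1458 × 0.926 = 0.67505
  30–34: 5 × 0.0648 × 0.918 = 0.29743
  35–39: 5 × 0.0114 × 0.915 = 0.05216
  40–44: 5 × 0.0012 × 0.911 = 0.00547
Sum = 2.45481
NRR = 0.486 × 2.45481 = 1.19304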